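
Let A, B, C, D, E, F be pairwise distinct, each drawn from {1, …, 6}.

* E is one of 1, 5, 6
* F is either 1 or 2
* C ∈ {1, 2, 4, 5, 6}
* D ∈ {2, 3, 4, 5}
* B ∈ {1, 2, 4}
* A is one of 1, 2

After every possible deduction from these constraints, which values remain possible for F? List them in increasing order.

Among the 6 variables, 3 fits only D (and all 6 values in {1, 2, 3, 4, 5, 6} must be used), so D = 3.
The 2 variables A and F are confined to {1, 2}, which locks those values in; drop them from B, C, E.
B must be 4 (only option left). Remove 4 from C.
No further eliminations apply; F can still be any of 1, 2.

1, 2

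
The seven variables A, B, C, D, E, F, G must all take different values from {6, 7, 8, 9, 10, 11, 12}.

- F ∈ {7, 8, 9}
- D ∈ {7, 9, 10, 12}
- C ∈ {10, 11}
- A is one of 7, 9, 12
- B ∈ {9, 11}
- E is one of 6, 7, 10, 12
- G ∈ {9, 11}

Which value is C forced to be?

The 7 variables draw from only 7 values {6, 7, 8, 9, 10, 11, 12}, so each is used; only E can be 6, hence E = 6.
The 6 still-open variables together cover exactly {7, 8, 9, 10, 11, 12} — 6 values for 6 variables — and 8 appears only in F's list, so F = 8.
B and G share exactly the 2 values {9, 11}; by pigeonhole those values go to them, so strike 9, 11 from A, C, D.
So C = 10.

10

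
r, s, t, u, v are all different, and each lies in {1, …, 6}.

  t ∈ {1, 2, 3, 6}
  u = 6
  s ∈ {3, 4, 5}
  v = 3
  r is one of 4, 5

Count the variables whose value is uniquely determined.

2

u must be 6 (only option left). Eliminate 6 elsewhere: t.
v's domain is down to {3}, so v = 3. Remove 3 from s, t.
Determined: u=6, v=3. The other variables each still have more than one consistent value. That makes 2.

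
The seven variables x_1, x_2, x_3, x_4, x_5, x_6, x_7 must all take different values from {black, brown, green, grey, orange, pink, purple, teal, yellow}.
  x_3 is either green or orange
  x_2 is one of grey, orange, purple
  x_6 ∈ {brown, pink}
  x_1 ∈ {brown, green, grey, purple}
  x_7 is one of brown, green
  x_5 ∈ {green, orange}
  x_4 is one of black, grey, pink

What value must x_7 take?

brown

The 7 variables draw from only 7 values {black, brown, green, grey, orange, pink, purple}, so each is used; only x_4 can be black, hence x_4 = black.
The 6 still-open variables draw from only 6 values {brown, green, grey, orange, pink, purple}, so each is used; only x_6 can be pink, hence x_6 = pink.
x_3 and x_5 share exactly the 2 values {green, orange}; by pigeonhole those values go to them, so strike green, orange from x_1, x_2, x_7.
So x_7 = brown.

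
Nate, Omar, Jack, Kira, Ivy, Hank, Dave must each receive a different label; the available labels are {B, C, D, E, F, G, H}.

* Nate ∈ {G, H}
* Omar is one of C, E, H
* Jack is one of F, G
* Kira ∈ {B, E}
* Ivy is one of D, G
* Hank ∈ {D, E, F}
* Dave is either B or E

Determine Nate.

H

The 7 variables draw from only 7 values {B, C, D, E, F, G, H}, so each is used; only Omar can be C, hence Omar = C.
Among the 6 still-open variables, H fits only Nate (and all 6 values in {B, D, E, F, G, H} must be used), so Nate = H.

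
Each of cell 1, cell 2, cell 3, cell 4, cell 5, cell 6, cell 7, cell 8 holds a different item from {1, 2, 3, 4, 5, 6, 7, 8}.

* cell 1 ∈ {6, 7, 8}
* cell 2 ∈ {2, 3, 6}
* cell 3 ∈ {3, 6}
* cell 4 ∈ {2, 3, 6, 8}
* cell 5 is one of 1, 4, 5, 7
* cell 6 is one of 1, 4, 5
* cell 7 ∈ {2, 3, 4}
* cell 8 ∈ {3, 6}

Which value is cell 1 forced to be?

7

cell 3 and cell 8 share exactly the 2 values {3, 6}; by pigeonhole those values go to them, so strike 3, 6 from cell 1, cell 2, cell 4, cell 7.
That leaves cell 2 = 2. So cell 4, cell 7 can't be 2.
cell 4's domain is down to {8}, so cell 4 = 8. Strike 8 from cell 1.
So cell 1 = 7.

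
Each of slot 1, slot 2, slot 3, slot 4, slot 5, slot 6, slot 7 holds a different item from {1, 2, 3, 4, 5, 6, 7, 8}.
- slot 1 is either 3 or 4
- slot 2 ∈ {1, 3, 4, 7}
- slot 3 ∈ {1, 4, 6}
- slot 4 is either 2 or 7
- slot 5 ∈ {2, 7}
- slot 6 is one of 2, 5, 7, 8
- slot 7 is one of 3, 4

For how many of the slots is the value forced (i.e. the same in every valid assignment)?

2

slot 1 and slot 7 between them cover only {3, 4} — a naked pair. Remove those values from slot 2, slot 3.
slot 4 and slot 5 share exactly the 2 values {2, 7}; by pigeonhole those values go to them, so strike 2, 7 from slot 2, slot 6.
That leaves slot 2 = 1. So slot 3 can't be 1.
That leaves slot 3 = 6.
Determined: slot 2=1, slot 3=6. The other slots each still have more than one consistent value. That makes 2.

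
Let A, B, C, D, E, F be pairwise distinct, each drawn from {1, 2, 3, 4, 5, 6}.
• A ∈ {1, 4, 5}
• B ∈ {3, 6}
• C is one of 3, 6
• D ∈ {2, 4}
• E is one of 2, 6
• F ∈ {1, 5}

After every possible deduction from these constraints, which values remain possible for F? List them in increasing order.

1, 5

The 2 variables B and C are confined to {3, 6}, which locks those values in; drop them from E.
E has just one choice, so E = 2. Remove 2 from D.
D has just one choice, so D = 4. Remove 4 from A.
No further eliminations apply; F can still be any of 1, 5.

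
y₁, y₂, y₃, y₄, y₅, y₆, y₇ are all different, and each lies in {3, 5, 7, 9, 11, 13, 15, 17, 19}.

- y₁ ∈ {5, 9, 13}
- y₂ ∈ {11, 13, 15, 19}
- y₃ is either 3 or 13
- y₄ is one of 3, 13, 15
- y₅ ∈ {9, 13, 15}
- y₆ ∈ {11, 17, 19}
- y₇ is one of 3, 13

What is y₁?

5

y₃ and y₇ between them cover only {3, 13} — a naked pair. Remove those values from y₁, y₂, y₄, y₅.
y₄'s domain is down to {15}, so y₄ = 15. So y₂, y₅ can't be 15.
y₅ must be 9 (only option left). Remove 9 from y₁.
So y₁ = 5.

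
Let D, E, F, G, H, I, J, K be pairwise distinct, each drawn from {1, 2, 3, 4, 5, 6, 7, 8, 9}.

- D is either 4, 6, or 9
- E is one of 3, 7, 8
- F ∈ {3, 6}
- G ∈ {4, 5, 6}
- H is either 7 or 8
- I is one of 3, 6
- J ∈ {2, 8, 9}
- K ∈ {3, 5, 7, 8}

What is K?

5

Among the 8 variables, 2 fits only J (and all 8 values in {2, 3, 4, 5, 6, 7, 8, 9} must be used), so J = 2.
The 7 still-open variables together cover exactly {3, 4, 5, 6, 7, 8, 9} — 7 values for 7 variables — and 9 appears only in D's list, so D = 9.
Among the 6 still-open variables, 4 fits only G (and all 6 values in {3, 4, 5, 6, 7, 8} must be used), so G = 4.
Among the 5 still-open variables, 5 fits only K (and all 5 values in {3, 5, 6, 7, 8} must be used), so K = 5.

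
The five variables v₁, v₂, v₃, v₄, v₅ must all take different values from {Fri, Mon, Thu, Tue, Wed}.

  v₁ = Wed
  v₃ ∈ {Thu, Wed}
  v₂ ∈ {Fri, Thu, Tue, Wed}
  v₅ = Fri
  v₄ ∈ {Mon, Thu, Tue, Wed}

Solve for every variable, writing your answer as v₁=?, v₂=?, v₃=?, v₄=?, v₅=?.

v₁ has just one choice, so v₁ = Wed. Strike Wed from v₂, v₃, v₄.
v₃'s domain is down to {Thu}, so v₃ = Thu. Strike Thu from v₂, v₄.
That leaves v₅ = Fri. Strike Fri from v₂.
v₂ must be Tue (only option left). Remove Tue from v₄.
v₄ must be Mon (only option left).

v₁=Wed, v₂=Tue, v₃=Thu, v₄=Mon, v₅=Fri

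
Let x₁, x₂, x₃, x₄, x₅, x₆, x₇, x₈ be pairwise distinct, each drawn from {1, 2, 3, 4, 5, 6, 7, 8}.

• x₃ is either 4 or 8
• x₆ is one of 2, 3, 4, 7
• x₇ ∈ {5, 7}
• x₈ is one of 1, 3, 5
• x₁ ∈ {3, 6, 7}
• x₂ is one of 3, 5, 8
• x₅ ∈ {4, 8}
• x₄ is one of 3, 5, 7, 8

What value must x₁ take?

6

The 8 variables together cover exactly {1, 2, 3, 4, 5, 6, 7, 8} — 8 values for 8 variables — and 1 appears only in x₈'s list, so x₈ = 1.
The 7 still-open variables together cover exactly {2, 3, 4, 5, 6, 7, 8} — 7 values for 7 variables — and 2 appears only in x₆'s list, so x₆ = 2.
The 6 still-open variables draw from only 6 values {3, 4, 5, 6, 7, 8}, so each is used; only x₁ can be 6, hence x₁ = 6.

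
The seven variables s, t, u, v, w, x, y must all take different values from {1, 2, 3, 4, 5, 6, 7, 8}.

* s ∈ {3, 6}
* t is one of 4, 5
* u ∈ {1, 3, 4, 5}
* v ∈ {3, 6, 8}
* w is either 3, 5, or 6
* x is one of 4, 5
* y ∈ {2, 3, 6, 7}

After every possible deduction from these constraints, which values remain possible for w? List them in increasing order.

3, 6

t and x share exactly the 2 values {4, 5}; by pigeonhole those values go to them, so strike 4, 5 from u, w.
The 2 variables s and w are confined to {3, 6}, which locks those values in; drop them from u, v, y.
u's domain is down to {1}, so u = 1.
v's domain is down to {8}, so v = 8.
No further eliminations apply; w can still be any of 3, 6.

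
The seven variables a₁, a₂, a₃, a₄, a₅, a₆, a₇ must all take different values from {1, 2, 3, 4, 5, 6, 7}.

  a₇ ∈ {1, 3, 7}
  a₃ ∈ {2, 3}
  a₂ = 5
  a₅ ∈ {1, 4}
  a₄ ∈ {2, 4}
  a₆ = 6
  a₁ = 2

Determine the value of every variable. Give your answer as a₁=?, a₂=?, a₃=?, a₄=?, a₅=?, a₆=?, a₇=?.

a₁ has just one choice, so a₁ = 2. Eliminate 2 elsewhere: a₃, a₄.
a₂ has just one choice, so a₂ = 5.
a₃ has just one choice, so a₃ = 3. Remove 3 from a₇.
a₄ has just one choice, so a₄ = 4. Strike 4 from a₅.
a₅'s domain is down to {1}, so a₅ = 1. So a₇ can't be 1.
That leaves a₆ = 6.
a₇ must be 7 (only option left).

a₁=2, a₂=5, a₃=3, a₄=4, a₅=1, a₆=6, a₇=7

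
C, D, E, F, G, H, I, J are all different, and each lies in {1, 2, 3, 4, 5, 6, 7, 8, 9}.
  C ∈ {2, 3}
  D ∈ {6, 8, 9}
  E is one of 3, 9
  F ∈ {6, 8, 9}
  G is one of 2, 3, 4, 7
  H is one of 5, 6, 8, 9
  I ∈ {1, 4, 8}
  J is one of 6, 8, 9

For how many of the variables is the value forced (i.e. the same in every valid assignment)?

The 3 variables D, F, J are confined to {6, 8, 9}, which locks those values in; drop them from E, H, I.
E has just one choice, so E = 3. Strike 3 from C, G.
That leaves H = 5.
That leaves C = 2. Remove 2 from G.
Determined: C=2, E=3, H=5. The other variables each still have more than one consistent value. That makes 3.

3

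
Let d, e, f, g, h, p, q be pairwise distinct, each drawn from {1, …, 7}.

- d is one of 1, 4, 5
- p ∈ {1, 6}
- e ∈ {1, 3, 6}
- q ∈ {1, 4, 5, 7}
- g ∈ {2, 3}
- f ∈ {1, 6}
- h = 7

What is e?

h must be 7 (only option left). Remove 7 from q.
Among the 6 still-open variables, 2 fits only g (and all 6 values in {1, 2, 3, 4, 5, 6} must be used), so g = 2.
The 5 still-open variables together cover exactly {1, 3, 4, 5, 6} — 5 values for 5 variables — and 3 appears only in e's list, so e = 3.

3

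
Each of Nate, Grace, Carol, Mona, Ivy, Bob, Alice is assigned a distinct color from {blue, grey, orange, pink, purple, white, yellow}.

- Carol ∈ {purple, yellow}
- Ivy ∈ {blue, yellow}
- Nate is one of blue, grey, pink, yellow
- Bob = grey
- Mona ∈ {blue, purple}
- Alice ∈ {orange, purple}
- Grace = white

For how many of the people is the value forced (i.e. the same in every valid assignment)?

4

Grace's domain is down to {white}, so Grace = white.
Bob's domain is down to {grey}, so Bob = grey. Strike grey from Nate.
The 5 still-open variables draw from only 5 values {blue, orange, pink, purple, yellow}, so each is used; only Alice can be orange, hence Alice = orange.
The 4 still-open variables together cover exactly {blue, pink, purple, yellow} — 4 values for 4 variables — and pink appears only in Nate's list, so Nate = pink.
Determined: Nate=pink, Grace=white, Bob=grey, Alice=orange. The other people each still have more than one consistent value. That makes 4.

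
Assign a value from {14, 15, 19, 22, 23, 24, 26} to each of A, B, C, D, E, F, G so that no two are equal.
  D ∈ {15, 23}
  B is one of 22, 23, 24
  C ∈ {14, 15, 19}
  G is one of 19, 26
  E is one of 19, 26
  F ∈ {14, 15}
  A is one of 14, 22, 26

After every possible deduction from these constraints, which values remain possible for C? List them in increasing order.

Among the 7 variables, 24 fits only B (and all 7 values in {14, 15, 19, 22, 23, 24, 26} must be used), so B = 24.
The 6 still-open variables together cover exactly {14, 15, 19, 22, 23, 26} — 6 values for 6 variables — and 22 appears only in A's list, so A = 22.
The 5 still-open variables together cover exactly {14, 15, 19, 23, 26} — 5 values for 5 variables — and 23 appears only in D's list, so D = 23.
E and G between them cover only {19, 26} — a naked pair. Remove those values from C.
No further eliminations apply; C can still be any of 14, 15.

14, 15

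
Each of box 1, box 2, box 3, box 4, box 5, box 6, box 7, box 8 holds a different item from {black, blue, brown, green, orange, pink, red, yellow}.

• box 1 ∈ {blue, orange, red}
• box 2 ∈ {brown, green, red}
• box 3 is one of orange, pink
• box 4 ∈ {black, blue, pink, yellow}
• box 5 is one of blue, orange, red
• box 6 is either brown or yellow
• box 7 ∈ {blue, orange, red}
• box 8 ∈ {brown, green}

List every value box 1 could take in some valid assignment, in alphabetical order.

The 8 variables draw from only 8 values {black, blue, brown, green, orange, pink, red, yellow}, so each is used; only box 4 can be black, hence box 4 = black.
Among the 7 still-open variables, pink fits only box 3 (and all 7 values in {blue, brown, green, orange, pink, red, yellow} must be used), so box 3 = pink.
The 6 still-open variables draw from only 6 values {blue, brown, green, orange, red, yellow}, so each is used; only box 6 can be yellow, hence box 6 = yellow.
box 1, box 5, box 7 share exactly the 3 values {blue, orange, red}; by pigeonhole those values go to them, so strike blue, orange, red from box 2.
No further eliminations apply; box 1 can still be any of blue, orange, red.

blue, orange, red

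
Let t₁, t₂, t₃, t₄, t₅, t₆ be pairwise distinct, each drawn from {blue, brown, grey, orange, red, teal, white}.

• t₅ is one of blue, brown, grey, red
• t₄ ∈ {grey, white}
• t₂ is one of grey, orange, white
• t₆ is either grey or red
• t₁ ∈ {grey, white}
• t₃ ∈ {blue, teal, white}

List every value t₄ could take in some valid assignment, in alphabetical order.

grey, white

The 2 variables t₁ and t₄ are confined to {grey, white}, which locks those values in; drop them from t₂, t₃, t₅, t₆.
t₂'s domain is down to {orange}, so t₂ = orange.
That leaves t₆ = red. Eliminate red elsewhere: t₅.
No further eliminations apply; t₄ can still be any of grey, white.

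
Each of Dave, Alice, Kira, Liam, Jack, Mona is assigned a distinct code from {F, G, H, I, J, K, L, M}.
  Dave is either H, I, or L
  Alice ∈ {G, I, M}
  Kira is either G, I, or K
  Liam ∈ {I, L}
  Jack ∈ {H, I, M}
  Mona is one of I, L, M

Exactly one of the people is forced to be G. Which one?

Alice

Among the 6 variables, K fits only Kira (and all 6 values in {G, H, I, K, L, M} must be used), so Kira = K.
The 5 still-open variables together cover exactly {G, H, I, L, M} — 5 values for 5 variables — and G appears only in Alice's list, so Alice = G.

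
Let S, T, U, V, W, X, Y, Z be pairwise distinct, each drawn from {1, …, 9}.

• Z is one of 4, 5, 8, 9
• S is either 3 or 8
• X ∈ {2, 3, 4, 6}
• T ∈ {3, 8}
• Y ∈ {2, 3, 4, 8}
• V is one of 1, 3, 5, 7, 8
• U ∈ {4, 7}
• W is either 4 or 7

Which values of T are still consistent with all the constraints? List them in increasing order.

3, 8

S and T share exactly the 2 values {3, 8}; by pigeonhole those values go to them, so strike 3, 8 from V, X, Y, Z.
U and W share exactly the 2 values {4, 7}; by pigeonhole those values go to them, so strike 4, 7 from V, X, Y, Z.
Y must be 2 (only option left). Eliminate 2 elsewhere: X.
X's domain is down to {6}, so X = 6.
No further eliminations apply; T can still be any of 3, 8.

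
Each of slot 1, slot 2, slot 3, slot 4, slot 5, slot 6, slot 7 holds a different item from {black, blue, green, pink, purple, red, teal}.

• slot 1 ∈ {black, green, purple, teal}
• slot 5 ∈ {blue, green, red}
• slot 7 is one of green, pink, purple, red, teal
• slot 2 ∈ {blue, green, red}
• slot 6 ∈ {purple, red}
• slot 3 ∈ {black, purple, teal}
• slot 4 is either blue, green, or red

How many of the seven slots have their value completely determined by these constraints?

2

The 7 variables together cover exactly {black, blue, green, pink, purple, red, teal} — 7 values for 7 variables — and pink appears only in slot 7's list, so slot 7 = pink.
The 3 variables slot 2, slot 4, slot 5 are confined to {blue, green, red}, which locks those values in; drop them from slot 1, slot 6.
That leaves slot 6 = purple. So slot 1, slot 3 can't be purple.
Determined: slot 6=purple, slot 7=pink. The other slots each still have more than one consistent value. That makes 2.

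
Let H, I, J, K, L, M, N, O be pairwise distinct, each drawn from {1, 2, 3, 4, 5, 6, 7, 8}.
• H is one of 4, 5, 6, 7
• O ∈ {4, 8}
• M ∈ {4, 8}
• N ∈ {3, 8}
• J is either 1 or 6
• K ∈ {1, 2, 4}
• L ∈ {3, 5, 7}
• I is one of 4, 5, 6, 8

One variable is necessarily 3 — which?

N

The 8 variables draw from only 8 values {1, 2, 3, 4, 5, 6, 7, 8}, so each is used; only K can be 2, hence K = 2.
The 7 still-open variables draw from only 7 values {1, 3, 4, 5, 6, 7, 8}, so each is used; only J can be 1, hence J = 1.
The 2 variables M and O are confined to {4, 8}, which locks those values in; drop them from H, I, N.
So 3 goes to N.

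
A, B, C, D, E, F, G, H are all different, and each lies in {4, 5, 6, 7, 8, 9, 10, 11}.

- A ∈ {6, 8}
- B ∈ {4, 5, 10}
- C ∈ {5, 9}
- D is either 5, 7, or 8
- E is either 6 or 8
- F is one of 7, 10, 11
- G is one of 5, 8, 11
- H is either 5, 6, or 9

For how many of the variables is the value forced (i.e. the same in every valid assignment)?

4

The 8 variables draw from only 8 values {4, 5, 6, 7, 8, 9, 10, 11}, so each is used; only B can be 4, hence B = 4.
Among the 7 still-open variables, 10 fits only F (and all 7 values in {5, 6, 7, 8, 9, 10, 11} must be used), so F = 10.
The 6 still-open variables draw from only 6 values {5, 6, 7, 8, 9, 11}, so each is used; only D can be 7, hence D = 7.
Among the 5 still-open variables, 11 fits only G (and all 5 values in {5, 6, 8, 9, 11} must be used), so G = 11.
A and E share exactly the 2 values {6, 8}; by pigeonhole those values go to them, so strike 6, 8 from H.
Determined: B=4, D=7, F=10, G=11. The other variables each still have more than one consistent value. That makes 4.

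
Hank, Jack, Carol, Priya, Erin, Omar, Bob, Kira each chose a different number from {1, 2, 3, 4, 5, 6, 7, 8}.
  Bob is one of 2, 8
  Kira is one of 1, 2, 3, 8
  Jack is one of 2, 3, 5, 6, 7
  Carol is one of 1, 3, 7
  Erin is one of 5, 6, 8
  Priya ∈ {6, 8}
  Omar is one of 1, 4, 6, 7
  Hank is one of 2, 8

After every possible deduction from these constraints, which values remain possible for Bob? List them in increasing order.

Among the 8 variables, 4 fits only Omar (and all 8 values in {1, 2, 3, 4, 5, 6, 7, 8} must be used), so Omar = 4.
Hank and Bob share exactly the 2 values {2, 8}; by pigeonhole those values go to them, so strike 2, 8 from Jack, Priya, Erin, Kira.
That leaves Priya = 6. So Jack, Erin can't be 6.
Erin has just one choice, so Erin = 5. Remove 5 from Jack.
No further eliminations apply; Bob can still be any of 2, 8.

2, 8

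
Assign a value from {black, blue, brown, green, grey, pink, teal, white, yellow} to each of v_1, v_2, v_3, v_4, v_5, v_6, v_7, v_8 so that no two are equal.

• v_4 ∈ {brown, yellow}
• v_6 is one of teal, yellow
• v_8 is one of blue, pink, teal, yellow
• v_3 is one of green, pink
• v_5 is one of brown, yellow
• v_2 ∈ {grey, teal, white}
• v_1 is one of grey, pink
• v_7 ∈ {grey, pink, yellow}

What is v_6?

teal

The 8 variables draw from only 8 values {blue, brown, green, grey, pink, teal, white, yellow}, so each is used; only v_8 can be blue, hence v_8 = blue.
Among the 7 still-open variables, green fits only v_3 (and all 7 values in {brown, green, grey, pink, teal, white, yellow} must be used), so v_3 = green.
Among the 6 still-open variables, white fits only v_2 (and all 6 values in {brown, grey, pink, teal, white, yellow} must be used), so v_2 = white.
The 5 still-open variables together cover exactly {brown, grey, pink, teal, yellow} — 5 values for 5 variables — and teal appears only in v_6's list, so v_6 = teal.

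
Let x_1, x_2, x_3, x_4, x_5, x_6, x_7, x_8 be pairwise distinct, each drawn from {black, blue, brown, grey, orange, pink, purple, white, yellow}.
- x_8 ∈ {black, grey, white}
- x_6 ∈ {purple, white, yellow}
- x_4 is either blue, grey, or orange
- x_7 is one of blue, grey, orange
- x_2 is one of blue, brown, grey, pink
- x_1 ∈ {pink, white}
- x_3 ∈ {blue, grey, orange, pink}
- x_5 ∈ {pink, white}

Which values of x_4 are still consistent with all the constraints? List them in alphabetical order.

blue, grey, orange

x_1 and x_5 share exactly the 2 values {pink, white}; by pigeonhole those values go to them, so strike pink, white from x_2, x_3, x_6, x_8.
x_3, x_4, x_7 share exactly the 3 values {blue, grey, orange}; by pigeonhole those values go to them, so strike blue, grey, orange from x_2, x_8.
x_2's domain is down to {brown}, so x_2 = brown.
x_8 must be black (only option left).
No further eliminations apply; x_4 can still be any of blue, grey, orange.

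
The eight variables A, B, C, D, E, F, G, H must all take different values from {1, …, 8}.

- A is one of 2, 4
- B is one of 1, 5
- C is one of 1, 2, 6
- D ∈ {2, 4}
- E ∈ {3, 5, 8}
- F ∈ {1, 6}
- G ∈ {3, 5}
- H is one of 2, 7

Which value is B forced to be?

The 8 variables together cover exactly {1, 2, 3, 4, 5, 6, 7, 8} — 8 values for 8 variables — and 7 appears only in H's list, so H = 7.
The 7 still-open variables together cover exactly {1, 2, 3, 4, 5, 6, 8} — 7 values for 7 variables — and 8 appears only in E's list, so E = 8.
The 6 still-open variables together cover exactly {1, 2, 3, 4, 5, 6} — 6 values for 6 variables — and 3 appears only in G's list, so G = 3.
Among the 5 still-open variables, 5 fits only B (and all 5 values in {1, 2, 4, 5, 6} must be used), so B = 5.

5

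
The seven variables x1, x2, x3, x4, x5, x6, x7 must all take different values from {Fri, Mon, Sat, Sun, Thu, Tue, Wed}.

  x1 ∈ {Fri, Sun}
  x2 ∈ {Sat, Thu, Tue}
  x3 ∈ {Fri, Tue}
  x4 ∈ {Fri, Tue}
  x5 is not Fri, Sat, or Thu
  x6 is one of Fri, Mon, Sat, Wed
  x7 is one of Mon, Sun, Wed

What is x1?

Among the 7 variables, Thu fits only x2 (and all 7 values in {Fri, Mon, Sat, Sun, Thu, Tue, Wed} must be used), so x2 = Thu.
The 6 still-open variables draw from only 6 values {Fri, Mon, Sat, Sun, Tue, Wed}, so each is used; only x6 can be Sat, hence x6 = Sat.
The 2 variables x3 and x4 are confined to {Fri, Tue}, which locks those values in; drop them from x1, x5.
So x1 = Sun.

Sun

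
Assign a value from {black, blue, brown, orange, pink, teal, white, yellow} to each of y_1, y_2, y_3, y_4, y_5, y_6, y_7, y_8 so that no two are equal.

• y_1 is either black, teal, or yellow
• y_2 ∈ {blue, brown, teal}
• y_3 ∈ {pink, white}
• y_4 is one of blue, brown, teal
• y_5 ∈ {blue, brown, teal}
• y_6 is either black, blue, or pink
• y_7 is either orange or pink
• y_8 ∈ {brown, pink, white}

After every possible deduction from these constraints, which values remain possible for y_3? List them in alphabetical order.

pink, white

The 8 variables together cover exactly {black, blue, brown, orange, pink, teal, white, yellow} — 8 values for 8 variables — and orange appears only in y_7's list, so y_7 = orange.
The 7 still-open variables draw from only 7 values {black, blue, brown, pink, teal, white, yellow}, so each is used; only y_1 can be yellow, hence y_1 = yellow.
The 6 still-open variables together cover exactly {black, blue, brown, pink, teal, white} — 6 values for 6 variables — and black appears only in y_6's list, so y_6 = black.
y_2, y_4, y_5 share exactly the 3 values {blue, brown, teal}; by pigeonhole those values go to them, so strike blue, brown, teal from y_8.
No further eliminations apply; y_3 can still be any of pink, white.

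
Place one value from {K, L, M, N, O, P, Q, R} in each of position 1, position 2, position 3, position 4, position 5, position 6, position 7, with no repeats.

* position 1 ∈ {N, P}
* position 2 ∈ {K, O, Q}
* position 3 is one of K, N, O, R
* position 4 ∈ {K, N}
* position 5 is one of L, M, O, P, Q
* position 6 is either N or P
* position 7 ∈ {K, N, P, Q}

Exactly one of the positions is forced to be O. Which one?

position 2

The 2 variables position 1 and position 6 are confined to {N, P}, which locks those values in; drop them from position 3, position 4, position 5, position 7.
That leaves position 4 = K. So position 2, position 3, position 7 can't be K.
That leaves position 7 = Q. Eliminate Q elsewhere: position 2, position 5.
So O goes to position 2.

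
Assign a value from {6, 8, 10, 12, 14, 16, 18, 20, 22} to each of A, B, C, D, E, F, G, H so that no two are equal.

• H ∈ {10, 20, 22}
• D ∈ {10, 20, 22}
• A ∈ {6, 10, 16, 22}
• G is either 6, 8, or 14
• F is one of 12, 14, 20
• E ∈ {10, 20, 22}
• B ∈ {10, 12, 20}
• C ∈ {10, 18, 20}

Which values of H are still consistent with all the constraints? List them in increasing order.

The 3 variables D, E, H are confined to {10, 20, 22}, which locks those values in; drop them from A, B, C, F.
B's domain is down to {12}, so B = 12. So F can't be 12.
C has just one choice, so C = 18.
F has just one choice, so F = 14. Remove 14 from G.
No further eliminations apply; H can still be any of 10, 20, 22.

10, 20, 22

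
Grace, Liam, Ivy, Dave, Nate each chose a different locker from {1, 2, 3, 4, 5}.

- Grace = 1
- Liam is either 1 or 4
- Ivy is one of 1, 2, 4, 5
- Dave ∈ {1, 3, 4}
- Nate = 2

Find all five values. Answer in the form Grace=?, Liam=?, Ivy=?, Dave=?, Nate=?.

Grace=1, Liam=4, Ivy=5, Dave=3, Nate=2

Grace has just one choice, so Grace = 1. Remove 1 from Liam, Ivy, Dave.
That leaves Liam = 4. Strike 4 from Ivy, Dave.
Dave's domain is down to {3}, so Dave = 3.
Nate must be 2 (only option left). Remove 2 from Ivy.
Ivy's domain is down to {5}, so Ivy = 5.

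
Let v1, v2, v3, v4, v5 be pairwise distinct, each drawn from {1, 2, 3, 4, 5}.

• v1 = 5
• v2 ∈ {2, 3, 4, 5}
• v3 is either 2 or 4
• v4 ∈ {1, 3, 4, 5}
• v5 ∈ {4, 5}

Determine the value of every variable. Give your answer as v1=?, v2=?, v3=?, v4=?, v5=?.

v1 must be 5 (only option left). Eliminate 5 elsewhere: v2, v4, v5.
v5's domain is down to {4}, so v5 = 4. Remove 4 from v2, v3, v4.
v3 has just one choice, so v3 = 2. Eliminate 2 elsewhere: v2.
That leaves v2 = 3. Remove 3 from v4.
v4 must be 1 (only option left).

v1=5, v2=3, v3=2, v4=1, v5=4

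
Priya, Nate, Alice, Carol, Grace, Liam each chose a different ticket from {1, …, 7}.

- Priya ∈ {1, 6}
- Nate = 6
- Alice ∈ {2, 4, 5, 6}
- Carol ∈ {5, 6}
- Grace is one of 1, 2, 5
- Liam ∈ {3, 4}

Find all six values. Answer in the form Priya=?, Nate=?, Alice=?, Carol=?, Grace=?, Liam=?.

Priya=1, Nate=6, Alice=4, Carol=5, Grace=2, Liam=3

Nate's domain is down to {6}, so Nate = 6. So Priya, Alice, Carol can't be 6.
Carol's domain is down to {5}, so Carol = 5. Remove 5 from Alice, Grace.
That leaves Priya = 1. So Grace can't be 1.
Grace has just one choice, so Grace = 2. Remove 2 from Alice.
Alice must be 4 (only option left). Remove 4 from Liam.
Liam's domain is down to {3}, so Liam = 3.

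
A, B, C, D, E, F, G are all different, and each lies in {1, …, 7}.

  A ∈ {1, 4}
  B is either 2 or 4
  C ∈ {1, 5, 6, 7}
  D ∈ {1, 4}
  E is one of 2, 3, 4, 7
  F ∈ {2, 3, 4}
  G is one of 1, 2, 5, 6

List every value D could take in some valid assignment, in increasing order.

A and D share exactly the 2 values {1, 4}; by pigeonhole those values go to them, so strike 1, 4 from B, C, E, F, G.
B's domain is down to {2}, so B = 2. Strike 2 from E, F, G.
That leaves F = 3. So E can't be 3.
E's domain is down to {7}, so E = 7. Eliminate 7 elsewhere: C.
No further eliminations apply; D can still be any of 1, 4.

1, 4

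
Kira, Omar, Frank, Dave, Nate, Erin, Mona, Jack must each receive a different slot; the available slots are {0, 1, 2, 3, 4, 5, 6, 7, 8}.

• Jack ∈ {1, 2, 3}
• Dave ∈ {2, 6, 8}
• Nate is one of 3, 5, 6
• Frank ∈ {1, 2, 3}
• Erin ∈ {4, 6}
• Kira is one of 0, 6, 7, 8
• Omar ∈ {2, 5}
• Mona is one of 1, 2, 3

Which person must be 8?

Frank, Mona, Jack between them cover only {1, 2, 3} — a naked triple. Remove those values from Omar, Dave, Nate.
That leaves Omar = 5. Strike 5 from Nate.
Nate has just one choice, so Nate = 6. Eliminate 6 elsewhere: Kira, Dave, Erin.
So 8 goes to Dave.

Dave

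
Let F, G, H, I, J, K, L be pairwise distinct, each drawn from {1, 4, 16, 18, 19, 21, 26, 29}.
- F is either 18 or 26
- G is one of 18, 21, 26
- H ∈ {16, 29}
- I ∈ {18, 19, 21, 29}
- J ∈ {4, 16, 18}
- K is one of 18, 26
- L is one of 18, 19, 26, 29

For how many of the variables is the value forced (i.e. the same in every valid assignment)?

Among the 7 variables, 4 fits only J (and all 7 values in {4, 16, 18, 19, 21, 26, 29} must be used), so J = 4.
The 6 still-open variables draw from only 6 values {16, 18, 19, 21, 26, 29}, so each is used; only H can be 16, hence H = 16.
F and K share exactly the 2 values {18, 26}; by pigeonhole those values go to them, so strike 18, 26 from G, I, L.
That leaves G = 21. Eliminate 21 elsewhere: I.
Determined: G=21, H=16, J=4. The other variables each still have more than one consistent value. That makes 3.

3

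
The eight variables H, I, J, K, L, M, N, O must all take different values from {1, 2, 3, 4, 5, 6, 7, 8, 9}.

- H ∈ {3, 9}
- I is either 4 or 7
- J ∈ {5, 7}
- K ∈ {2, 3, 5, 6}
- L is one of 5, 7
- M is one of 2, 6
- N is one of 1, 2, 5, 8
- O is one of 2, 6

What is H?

9

J and L between them cover only {5, 7} — a naked pair. Remove those values from I, K, N.
I has just one choice, so I = 4.
M and O share exactly the 2 values {2, 6}; by pigeonhole those values go to them, so strike 2, 6 from K, N.
K has just one choice, so K = 3. Strike 3 from H.
So H = 9.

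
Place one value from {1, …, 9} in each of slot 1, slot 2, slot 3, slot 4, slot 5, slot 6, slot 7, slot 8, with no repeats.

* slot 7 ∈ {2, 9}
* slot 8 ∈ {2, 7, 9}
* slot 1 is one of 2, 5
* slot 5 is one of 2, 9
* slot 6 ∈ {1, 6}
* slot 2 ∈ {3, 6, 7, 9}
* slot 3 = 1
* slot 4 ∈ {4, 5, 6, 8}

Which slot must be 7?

slot 8

slot 3 has just one choice, so slot 3 = 1. So slot 6 can't be 1.
slot 6 has just one choice, so slot 6 = 6. Eliminate 6 elsewhere: slot 2, slot 4.
The 2 variables slot 5 and slot 7 are confined to {2, 9}, which locks those values in; drop them from slot 1, slot 2, slot 8.
So 7 goes to slot 8.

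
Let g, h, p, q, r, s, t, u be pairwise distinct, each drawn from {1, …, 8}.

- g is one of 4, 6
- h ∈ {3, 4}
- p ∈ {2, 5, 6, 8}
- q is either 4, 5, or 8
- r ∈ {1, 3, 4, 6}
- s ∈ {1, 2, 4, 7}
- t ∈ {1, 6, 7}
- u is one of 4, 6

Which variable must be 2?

s

The 2 variables g and u are confined to {4, 6}, which locks those values in; drop them from h, p, q, r, s, t.
That leaves h = 3. Remove 3 from r.
r must be 1 (only option left). Remove 1 from s, t.
t's domain is down to {7}, so t = 7. So s can't be 7.
So 2 goes to s.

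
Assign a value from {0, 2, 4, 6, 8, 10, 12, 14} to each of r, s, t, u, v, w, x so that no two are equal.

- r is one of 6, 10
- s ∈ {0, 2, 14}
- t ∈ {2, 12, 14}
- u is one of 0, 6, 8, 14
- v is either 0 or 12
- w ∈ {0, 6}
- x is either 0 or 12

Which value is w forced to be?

6

Among the 7 variables, 8 fits only u (and all 7 values in {0, 2, 6, 8, 10, 12, 14} must be used), so u = 8.
The 6 still-open variables draw from only 6 values {0, 2, 6, 10, 12, 14}, so each is used; only r can be 10, hence r = 10.
The 5 still-open variables draw from only 5 values {0, 2, 6, 12, 14}, so each is used; only w can be 6, hence w = 6.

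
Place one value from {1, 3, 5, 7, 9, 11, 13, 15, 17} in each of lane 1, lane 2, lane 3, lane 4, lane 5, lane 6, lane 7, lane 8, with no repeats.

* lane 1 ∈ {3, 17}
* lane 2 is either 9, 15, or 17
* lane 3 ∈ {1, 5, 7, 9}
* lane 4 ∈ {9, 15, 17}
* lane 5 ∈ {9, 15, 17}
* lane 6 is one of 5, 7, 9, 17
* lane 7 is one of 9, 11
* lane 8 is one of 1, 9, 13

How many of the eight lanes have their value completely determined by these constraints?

The 3 variables lane 2, lane 4, lane 5 are confined to {9, 15, 17}, which locks those values in; drop them from lane 1, lane 3, lane 6, lane 7, lane 8.
lane 1 must be 3 (only option left).
lane 7's domain is down to {11}, so lane 7 = 11.
Determined: lane 1=3, lane 7=11. The other lanes each still have more than one consistent value. That makes 2.

2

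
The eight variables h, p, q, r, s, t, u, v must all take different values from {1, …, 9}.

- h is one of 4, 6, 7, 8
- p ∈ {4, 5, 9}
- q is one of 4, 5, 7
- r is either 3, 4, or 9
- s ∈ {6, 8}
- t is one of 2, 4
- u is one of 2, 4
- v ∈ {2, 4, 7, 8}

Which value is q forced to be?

5

Among the 8 variables, 3 fits only r (and all 8 values in {2, 3, 4, 5, 6, 7, 8, 9} must be used), so r = 3.
The 7 still-open variables draw from only 7 values {2, 4, 5, 6, 7, 8, 9}, so each is used; only p can be 9, hence p = 9.
The 6 still-open variables together cover exactly {2, 4, 5, 6, 7, 8} — 6 values for 6 variables — and 5 appears only in q's list, so q = 5.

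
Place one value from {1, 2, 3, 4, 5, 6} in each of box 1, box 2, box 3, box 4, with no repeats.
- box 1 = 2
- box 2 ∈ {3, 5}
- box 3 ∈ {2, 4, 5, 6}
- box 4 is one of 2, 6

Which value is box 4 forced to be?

box 1's domain is down to {2}, so box 1 = 2. So box 3, box 4 can't be 2.
So box 4 = 6.

6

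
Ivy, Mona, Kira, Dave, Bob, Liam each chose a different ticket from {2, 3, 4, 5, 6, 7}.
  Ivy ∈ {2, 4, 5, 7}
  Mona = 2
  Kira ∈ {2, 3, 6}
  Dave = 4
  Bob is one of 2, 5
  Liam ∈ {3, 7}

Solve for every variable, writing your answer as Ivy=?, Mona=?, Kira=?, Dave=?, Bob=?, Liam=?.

Mona's domain is down to {2}, so Mona = 2. Eliminate 2 elsewhere: Ivy, Kira, Bob.
Dave's domain is down to {4}, so Dave = 4. Strike 4 from Ivy.
Bob must be 5 (only option left). So Ivy can't be 5.
Ivy must be 7 (only option left). Strike 7 from Liam.
Liam must be 3 (only option left). Remove 3 from Kira.
Kira has just one choice, so Kira = 6.

Ivy=7, Mona=2, Kira=6, Dave=4, Bob=5, Liam=3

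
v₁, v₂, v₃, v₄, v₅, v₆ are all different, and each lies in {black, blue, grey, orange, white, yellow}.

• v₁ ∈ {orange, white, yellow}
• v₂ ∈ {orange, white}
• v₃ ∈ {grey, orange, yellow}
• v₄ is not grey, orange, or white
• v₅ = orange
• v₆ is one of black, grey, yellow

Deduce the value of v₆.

black

v₅'s domain is down to {orange}, so v₅ = orange. Strike orange from v₁, v₂, v₃.
v₂ must be white (only option left). Eliminate white elsewhere: v₁.
v₁ has just one choice, so v₁ = yellow. So v₃, v₄, v₆ can't be yellow.
v₃ has just one choice, so v₃ = grey. Remove grey from v₆.
So v₆ = black.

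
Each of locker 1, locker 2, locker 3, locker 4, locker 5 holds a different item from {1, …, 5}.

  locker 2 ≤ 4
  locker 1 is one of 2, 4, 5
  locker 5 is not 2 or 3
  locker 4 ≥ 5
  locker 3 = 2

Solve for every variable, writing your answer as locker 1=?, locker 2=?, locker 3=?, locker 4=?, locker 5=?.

locker 3's domain is down to {2}, so locker 3 = 2. So locker 1, locker 2 can't be 2.
locker 4 must be 5 (only option left). Remove 5 from locker 1, locker 5.
locker 1 must be 4 (only option left). Eliminate 4 elsewhere: locker 2, locker 5.
locker 5 has just one choice, so locker 5 = 1. Eliminate 1 elsewhere: locker 2.
locker 2 must be 3 (only option left).

locker 1=4, locker 2=3, locker 3=2, locker 4=5, locker 5=1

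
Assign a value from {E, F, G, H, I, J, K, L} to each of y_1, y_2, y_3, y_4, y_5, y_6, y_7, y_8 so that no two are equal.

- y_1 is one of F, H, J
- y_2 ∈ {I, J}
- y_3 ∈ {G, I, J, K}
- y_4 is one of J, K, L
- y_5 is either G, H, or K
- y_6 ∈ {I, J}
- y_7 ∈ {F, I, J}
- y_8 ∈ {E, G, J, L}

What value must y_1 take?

H

The 8 variables draw from only 8 values {E, F, G, H, I, J, K, L}, so each is used; only y_8 can be E, hence y_8 = E.
Among the 7 still-open variables, L fits only y_4 (and all 7 values in {F, G, H, I, J, K, L} must be used), so y_4 = L.
y_2 and y_6 between them cover only {I, J} — a naked pair. Remove those values from y_1, y_3, y_7.
y_7 has just one choice, so y_7 = F. So y_1 can't be F.
So y_1 = H.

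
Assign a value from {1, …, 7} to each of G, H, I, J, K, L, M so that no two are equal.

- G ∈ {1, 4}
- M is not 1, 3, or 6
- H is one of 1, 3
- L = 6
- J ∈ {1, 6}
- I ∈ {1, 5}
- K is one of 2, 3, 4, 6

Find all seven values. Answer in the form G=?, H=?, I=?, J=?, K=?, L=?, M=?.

G=4, H=3, I=5, J=1, K=2, L=6, M=7

L must be 6 (only option left). So J, K can't be 6.
J must be 1 (only option left). Remove 1 from G, H, I.
G's domain is down to {4}, so G = 4. Eliminate 4 elsewhere: K, M.
H must be 3 (only option left). Strike 3 from K.
I must be 5 (only option left). Remove 5 from M.
K has just one choice, so K = 2. Remove 2 from M.
M must be 7 (only option left).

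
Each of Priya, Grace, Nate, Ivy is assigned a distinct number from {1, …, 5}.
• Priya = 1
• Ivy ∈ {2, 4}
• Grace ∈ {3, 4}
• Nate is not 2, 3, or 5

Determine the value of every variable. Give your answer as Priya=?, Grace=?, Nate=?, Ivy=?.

Priya=1, Grace=3, Nate=4, Ivy=2

Priya's domain is down to {1}, so Priya = 1. Eliminate 1 elsewhere: Nate.
Nate's domain is down to {4}, so Nate = 4. Strike 4 from Grace, Ivy.
That leaves Ivy = 2.
Grace must be 3 (only option left).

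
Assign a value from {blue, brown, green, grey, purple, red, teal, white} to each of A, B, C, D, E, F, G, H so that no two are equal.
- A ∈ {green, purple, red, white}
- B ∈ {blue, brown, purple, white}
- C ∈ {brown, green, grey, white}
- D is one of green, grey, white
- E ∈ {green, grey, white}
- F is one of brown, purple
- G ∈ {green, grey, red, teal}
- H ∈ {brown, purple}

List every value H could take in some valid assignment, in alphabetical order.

brown, purple

Among the 8 variables, blue fits only B (and all 8 values in {blue, brown, green, grey, purple, red, teal, white} must be used), so B = blue.
The 7 still-open variables draw from only 7 values {brown, green, grey, purple, red, teal, white}, so each is used; only G can be teal, hence G = teal.
Among the 6 still-open variables, red fits only A (and all 6 values in {brown, green, grey, purple, red, white} must be used), so A = red.
F and H between them cover only {brown, purple} — a naked pair. Remove those values from C.
No further eliminations apply; H can still be any of brown, purple.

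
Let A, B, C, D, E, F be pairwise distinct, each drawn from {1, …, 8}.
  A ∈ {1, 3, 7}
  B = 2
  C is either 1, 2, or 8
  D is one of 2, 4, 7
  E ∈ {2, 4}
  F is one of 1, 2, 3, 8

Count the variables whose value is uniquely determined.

3

B's domain is down to {2}, so B = 2. Remove 2 from C, D, E, F.
That leaves E = 4. Remove 4 from D.
D's domain is down to {7}, so D = 7. Remove 7 from A.
Determined: B=2, D=7, E=4. The other variables each still have more than one consistent value. That makes 3.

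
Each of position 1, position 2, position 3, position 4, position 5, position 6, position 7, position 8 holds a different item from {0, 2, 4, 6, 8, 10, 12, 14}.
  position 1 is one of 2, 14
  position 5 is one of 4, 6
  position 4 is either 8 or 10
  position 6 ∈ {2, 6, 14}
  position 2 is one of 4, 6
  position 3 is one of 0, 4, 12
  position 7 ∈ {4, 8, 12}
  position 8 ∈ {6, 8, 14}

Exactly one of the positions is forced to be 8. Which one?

Among the 8 variables, 0 fits only position 3 (and all 8 values in {0, 2, 4, 6, 8, 10, 12, 14} must be used), so position 3 = 0.
Among the 7 still-open variables, 10 fits only position 4 (and all 7 values in {2, 4, 6, 8, 10, 12, 14} must be used), so position 4 = 10.
Among the 6 still-open variables, 12 fits only position 7 (and all 6 values in {2, 4, 6, 8, 12, 14} must be used), so position 7 = 12.
The 5 still-open variables together cover exactly {2, 4, 6, 8, 14} — 5 values for 5 variables — and 8 appears only in position 8's list, so position 8 = 8.

position 8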